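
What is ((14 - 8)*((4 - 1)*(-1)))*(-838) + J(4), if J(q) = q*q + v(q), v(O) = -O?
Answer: 15096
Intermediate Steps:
J(q) = q² - q (J(q) = q*q - q = q² - q)
((14 - 8)*((4 - 1)*(-1)))*(-838) + J(4) = ((14 - 8)*((4 - 1)*(-1)))*(-838) + 4*(-1 + 4) = (6*(3*(-1)))*(-838) + 4*3 = (6*(-3))*(-838) + 12 = -18*(-838) + 12 = 15084 + 12 = 15096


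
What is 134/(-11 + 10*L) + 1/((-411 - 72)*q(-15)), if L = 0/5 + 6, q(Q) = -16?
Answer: 147943/54096 ≈ 2.7348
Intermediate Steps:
L = 6 (L = 0*(1/5) + 6 = 0 + 6 = 6)
134/(-11 + 10*L) + 1/((-411 - 72)*q(-15)) = 134/(-11 + 10*6) + 1/(-411 - 72*(-16)) = 134/(-11 + 60) - 1/16/(-483) = 134/49 - 1/483*(-1/16) = 134*(1/49) + 1/7728 = 134/49 + 1/7728 = 147943/54096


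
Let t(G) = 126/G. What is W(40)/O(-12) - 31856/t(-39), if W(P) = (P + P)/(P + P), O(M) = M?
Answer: 276083/28 ≈ 9860.1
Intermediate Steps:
W(P) = 1 (W(P) = (2*P)/((2*P)) = (2*P)*(1/(2*P)) = 1)
W(40)/O(-12) - 31856/t(-39) = 1/(-12) - 31856/(126/(-39)) = 1*(-1/12) - 31856/(126*(-1/39)) = -1/12 - 31856/(-42/13) = -1/12 - 31856*(-13/42) = -1/12 + 207064/21 = 276083/28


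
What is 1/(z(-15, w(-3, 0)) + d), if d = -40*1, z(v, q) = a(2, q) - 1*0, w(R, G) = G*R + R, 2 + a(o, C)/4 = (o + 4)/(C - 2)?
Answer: -5/264 ≈ -0.018939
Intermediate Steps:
a(o, C) = -8 + 4*(4 + o)/(-2 + C) (a(o, C) = -8 + 4*((o + 4)/(C - 2)) = -8 + 4*((4 + o)/(-2 + C)) = -8 + 4*(4 + o)/(-2 + C))
w(R, G) = R + G*R
z(v, q) = 4*(10 - 2*q)/(-2 + q) (z(v, q) = 4*(8 + 2 - 2*q)/(-2 + q) - 1*0 = 4*(10 - 2*q)/(-2 + q) + 0 = 4*(10 - 2*q)/(-2 + q))
d = -40
1/(z(-15, w(-3, 0)) + d) = 1/(8*(5 - (-3)*(1 + 0))/(-2 - 3*(1 + 0)) - 40) = 1/(8*(5 - (-3))/(-2 - 3*1) - 40) = 1/(8*(5 - 1*(-3))/(-2 - 3) - 40) = 1/(8*(5 + 3)/(-5) - 40) = 1/(8*(-⅕)*8 - 40) = 1/(-64/5 - 40) = 1/(-264/5) = -5/264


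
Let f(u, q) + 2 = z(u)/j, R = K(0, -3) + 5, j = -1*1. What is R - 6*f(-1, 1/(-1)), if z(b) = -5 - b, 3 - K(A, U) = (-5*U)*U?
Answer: 41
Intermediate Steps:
K(A, U) = 3 + 5*U**2 (K(A, U) = 3 - (-5*U)*U = 3 - (-5)*U**2 = 3 + 5*U**2)
j = -1
R = 53 (R = (3 + 5*(-3)**2) + 5 = (3 + 5*9) + 5 = (3 + 45) + 5 = 48 + 5 = 53)
f(u, q) = 3 + u (f(u, q) = -2 + (-5 - u)/(-1) = -2 + (-5 - u)*(-1) = -2 + (5 + u) = 3 + u)
R - 6*f(-1, 1/(-1)) = 53 - 6*(3 - 1) = 53 - 6*2 = 53 - 12 = 41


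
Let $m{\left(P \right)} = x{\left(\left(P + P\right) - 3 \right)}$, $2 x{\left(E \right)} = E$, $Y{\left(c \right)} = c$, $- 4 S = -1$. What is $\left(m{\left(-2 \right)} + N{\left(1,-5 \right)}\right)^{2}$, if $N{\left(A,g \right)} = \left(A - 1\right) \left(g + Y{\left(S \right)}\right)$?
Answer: $\frac{49}{4} \approx 12.25$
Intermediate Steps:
$S = \frac{1}{4}$ ($S = \left(- \frac{1}{4}\right) \left(-1\right) = \frac{1}{4} \approx 0.25$)
$x{\left(E \right)} = \frac{E}{2}$
$m{\left(P \right)} = - \frac{3}{2} + P$ ($m{\left(P \right)} = \frac{\left(P + P\right) - 3}{2} = \frac{2 P - 3}{2} = \frac{-3 + 2 P}{2} = - \frac{3}{2} + P$)
$N{\left(A,g \right)} = \left(-1 + A\right) \left(\frac{1}{4} + g\right)$ ($N{\left(A,g \right)} = \left(A - 1\right) \left(g + \frac{1}{4}\right) = \left(-1 + A\right) \left(\frac{1}{4} + g\right)$)
$\left(m{\left(-2 \right)} + N{\left(1,-5 \right)}\right)^{2} = \left(\left(- \frac{3}{2} - 2\right) + \left(- \frac{1}{4} - -5 + \frac{1}{4} \cdot 1 + 1 \left(-5\right)\right)\right)^{2} = \left(- \frac{7}{2} + \left(- \frac{1}{4} + 5 + \frac{1}{4} - 5\right)\right)^{2} = \left(- \frac{7}{2} + 0\right)^{2} = \left(- \frac{7}{2}\right)^{2} = \frac{49}{4}$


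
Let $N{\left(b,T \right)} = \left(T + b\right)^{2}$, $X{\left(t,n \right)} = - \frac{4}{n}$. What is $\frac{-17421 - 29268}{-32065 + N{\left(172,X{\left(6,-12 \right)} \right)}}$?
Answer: $\frac{420201}{21296} \approx 19.731$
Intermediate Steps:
$\frac{-17421 - 29268}{-32065 + N{\left(172,X{\left(6,-12 \right)} \right)}} = \frac{-17421 - 29268}{-32065 + \left(- \frac{4}{-12} + 172\right)^{2}} = \frac{-17421 - 29268}{-32065 + \left(\left(-4\right) \left(- \frac{1}{12}\right) + 172\right)^{2}} = - \frac{46689}{-32065 + \left(\frac{1}{3} + 172\right)^{2}} = - \frac{46689}{-32065 + \left(\frac{517}{3}\right)^{2}} = - \frac{46689}{-32065 + \frac{267289}{9}} = - \frac{46689}{- \frac{21296}{9}} = \left(-46689\right) \left(- \frac{9}{21296}\right) = \frac{420201}{21296}$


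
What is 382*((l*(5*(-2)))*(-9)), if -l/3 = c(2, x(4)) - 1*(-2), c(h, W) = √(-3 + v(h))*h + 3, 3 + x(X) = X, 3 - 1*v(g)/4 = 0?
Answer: -1134540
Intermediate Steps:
v(g) = 12 (v(g) = 12 - 4*0 = 12 + 0 = 12)
x(X) = -3 + X
c(h, W) = 3 + 3*h (c(h, W) = √(-3 + 12)*h + 3 = √9*h + 3 = 3*h + 3 = 3 + 3*h)
l = -33 (l = -3*((3 + 3*2) - 1*(-2)) = -3*((3 + 6) + 2) = -3*(9 + 2) = -3*11 = -33)
382*((l*(5*(-2)))*(-9)) = 382*(-165*(-2)*(-9)) = 382*(-33*(-10)*(-9)) = 382*(330*(-9)) = 382*(-2970) = -1134540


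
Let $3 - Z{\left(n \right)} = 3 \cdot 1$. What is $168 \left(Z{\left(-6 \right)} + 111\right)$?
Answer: $18648$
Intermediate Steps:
$Z{\left(n \right)} = 0$ ($Z{\left(n \right)} = 3 - 3 \cdot 1 = 3 - 3 = 0$)
$168 \left(Z{\left(-6 \right)} + 111\right) = 168 \left(0 + 111\right) = 168 \cdot 111 = 18648$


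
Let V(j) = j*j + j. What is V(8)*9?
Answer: 648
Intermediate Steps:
V(j) = j + j**2 (V(j) = j**2 + j = j + j**2)
V(8)*9 = (8*(1 + 8))*9 = (8*9)*9 = 72*9 = 648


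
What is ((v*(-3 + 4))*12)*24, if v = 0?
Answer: 0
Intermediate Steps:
((v*(-3 + 4))*12)*24 = ((0*(-3 + 4))*12)*24 = ((0*1)*12)*24 = (0*12)*24 = 0*24 = 0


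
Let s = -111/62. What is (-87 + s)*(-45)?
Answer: 247725/62 ≈ 3995.6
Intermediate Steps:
s = -111/62 (s = -111*1/62 = -111/62 ≈ -1.7903)
(-87 + s)*(-45) = (-87 - 111/62)*(-45) = -5505/62*(-45) = 247725/62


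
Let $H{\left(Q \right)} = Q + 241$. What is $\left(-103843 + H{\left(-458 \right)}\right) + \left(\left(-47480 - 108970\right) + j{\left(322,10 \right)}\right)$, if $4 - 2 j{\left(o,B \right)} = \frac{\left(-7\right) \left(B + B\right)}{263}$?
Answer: $- \frac{68513534}{263} \approx -2.6051 \cdot 10^{5}$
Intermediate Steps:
$H{\left(Q \right)} = 241 + Q$
$j{\left(o,B \right)} = 2 + \frac{7 B}{263}$ ($j{\left(o,B \right)} = 2 - \frac{- 7 \left(B + B\right) \frac{1}{263}}{2} = 2 - \frac{- 7 \cdot 2 B \frac{1}{263}}{2} = 2 - \frac{- 14 B \frac{1}{263}}{2} = 2 - \frac{\left(- \frac{14}{263}\right) B}{2} = 2 + \frac{7 B}{263}$)
$\left(-103843 + H{\left(-458 \right)}\right) + \left(\left(-47480 - 108970\right) + j{\left(322,10 \right)}\right) = \left(-103843 + \left(241 - 458\right)\right) + \left(\left(-47480 - 108970\right) + \left(2 + \frac{7}{263} \cdot 10\right)\right) = \left(-103843 - 217\right) + \left(-156450 + \left(2 + \frac{70}{263}\right)\right) = -104060 + \left(-156450 + \frac{596}{263}\right) = -104060 - \frac{41145754}{263} = - \frac{68513534}{263}$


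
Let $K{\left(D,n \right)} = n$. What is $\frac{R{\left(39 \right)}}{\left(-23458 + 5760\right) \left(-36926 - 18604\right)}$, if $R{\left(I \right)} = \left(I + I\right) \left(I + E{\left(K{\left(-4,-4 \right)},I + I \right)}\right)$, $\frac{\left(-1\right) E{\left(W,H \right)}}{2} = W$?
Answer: $\frac{611}{163794990} \approx 3.7303 \cdot 10^{-6}$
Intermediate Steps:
$E{\left(W,H \right)} = - 2 W$
$R{\left(I \right)} = 2 I \left(8 + I\right)$ ($R{\left(I \right)} = \left(I + I\right) \left(I - -8\right) = 2 I \left(I + 8\right) = 2 I \left(8 + I\right)$)
$\frac{R{\left(39 \right)}}{\left(-23458 + 5760\right) \left(-36926 - 18604\right)} = \frac{2 \cdot 39 \left(8 + 39\right)}{\left(-23458 + 5760\right) \left(-36926 - 18604\right)} = \frac{2 \cdot 39 \cdot 47}{\left(-17698\right) \left(-55530\right)} = \frac{3666}{982769940} = 3666 \cdot \frac{1}{982769940} = \frac{611}{163794990}$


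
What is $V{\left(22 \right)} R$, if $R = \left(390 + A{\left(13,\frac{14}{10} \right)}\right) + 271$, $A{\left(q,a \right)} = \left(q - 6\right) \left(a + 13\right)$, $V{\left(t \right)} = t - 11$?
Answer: $\frac{41899}{5} \approx 8379.8$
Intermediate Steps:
$V{\left(t \right)} = -11 + t$ ($V{\left(t \right)} = t - 11 = -11 + t$)
$A{\left(q,a \right)} = \left(-6 + q\right) \left(13 + a\right)$
$R = \frac{3809}{5}$ ($R = \left(390 + \left(-78 - 6 \cdot \frac{14}{10} + 13 \cdot 13 + \frac{14}{10} \cdot 13\right)\right) + 271 = \left(390 + \left(-78 - 6 \cdot 14 \cdot \frac{1}{10} + 169 + 14 \cdot \frac{1}{10} \cdot 13\right)\right) + 271 = \left(390 + \left(-78 - \frac{42}{5} + 169 + \frac{7}{5} \cdot 13\right)\right) + 271 = \left(390 + \left(-78 - \frac{42}{5} + 169 + \frac{91}{5}\right)\right) + 271 = \left(390 + \frac{504}{5}\right) + 271 = \frac{2454}{5} + 271 = \frac{3809}{5} \approx 761.8$)
$V{\left(22 \right)} R = \left(-11 + 22\right) \frac{3809}{5} = 11 \cdot \frac{3809}{5} = \frac{41899}{5}$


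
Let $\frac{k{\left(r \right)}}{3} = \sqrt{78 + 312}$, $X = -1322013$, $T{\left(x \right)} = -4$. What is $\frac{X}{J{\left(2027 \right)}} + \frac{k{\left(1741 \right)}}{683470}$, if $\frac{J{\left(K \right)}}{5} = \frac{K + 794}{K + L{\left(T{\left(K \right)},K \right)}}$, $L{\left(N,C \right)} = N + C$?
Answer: $- \frac{152975790}{403} + \frac{3 \sqrt{390}}{683470} \approx -3.7959 \cdot 10^{5}$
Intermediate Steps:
$L{\left(N,C \right)} = C + N$
$k{\left(r \right)} = 3 \sqrt{390}$ ($k{\left(r \right)} = 3 \sqrt{78 + 312} = 3 \sqrt{390}$)
$J{\left(K \right)} = \frac{5 \left(794 + K\right)}{-4 + 2 K}$ ($J{\left(K \right)} = 5 \frac{K + 794}{K + \left(K - 4\right)} = 5 \frac{794 + K}{K + \left(-4 + K\right)} = 5 \frac{794 + K}{-4 + 2 K} = \frac{5 \left(794 + K\right)}{-4 + 2 K}$)
$\frac{X}{J{\left(2027 \right)}} + \frac{k{\left(1741 \right)}}{683470} = - \frac{1322013}{\frac{5}{2} \frac{1}{-2 + 2027} \left(794 + 2027\right)} + \frac{3 \sqrt{390}}{683470} = - \frac{1322013}{\frac{5}{2} \cdot \frac{1}{2025} \cdot 2821} + 3 \sqrt{390} \cdot \frac{1}{683470} = - \frac{1322013}{\frac{5}{2} \cdot \frac{1}{2025} \cdot 2821} + \frac{3 \sqrt{390}}{683470} = - \frac{1322013}{\frac{2821}{810}} + \frac{3 \sqrt{390}}{683470} = \left(-1322013\right) \frac{810}{2821} + \frac{3 \sqrt{390}}{683470} = - \frac{152975790}{403} + \frac{3 \sqrt{390}}{683470}$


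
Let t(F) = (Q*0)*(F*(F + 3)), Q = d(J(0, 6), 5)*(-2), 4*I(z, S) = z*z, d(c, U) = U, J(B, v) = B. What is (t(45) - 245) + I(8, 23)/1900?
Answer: -116371/475 ≈ -244.99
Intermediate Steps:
I(z, S) = z²/4 (I(z, S) = (z*z)/4 = z²/4)
Q = -10 (Q = 5*(-2) = -10)
t(F) = 0 (t(F) = (-10*0)*(F*(F + 3)) = 0*(F*(3 + F)) = 0)
(t(45) - 245) + I(8, 23)/1900 = (0 - 245) + ((¼)*8²)/1900 = -245 + ((¼)*64)*(1/1900) = -245 + 16*(1/1900) = -245 + 4/475 = -116371/475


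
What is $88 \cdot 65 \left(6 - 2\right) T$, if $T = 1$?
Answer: $22880$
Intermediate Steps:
$88 \cdot 65 \left(6 - 2\right) T = 88 \cdot 65 \left(6 - 2\right) 1 = 5720 \cdot 4 \cdot 1 = 5720 \cdot 4 = 22880$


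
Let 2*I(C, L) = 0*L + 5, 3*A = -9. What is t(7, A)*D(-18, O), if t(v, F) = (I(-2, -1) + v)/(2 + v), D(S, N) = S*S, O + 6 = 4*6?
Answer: 342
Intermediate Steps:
A = -3 (A = (⅓)*(-9) = -3)
O = 18 (O = -6 + 4*6 = -6 + 24 = 18)
D(S, N) = S²
I(C, L) = 5/2 (I(C, L) = (0*L + 5)/2 = (0 + 5)/2 = (½)*5 = 5/2)
t(v, F) = (5/2 + v)/(2 + v)
t(7, A)*D(-18, O) = ((5/2 + 7)/(2 + 7))*(-18)² = ((19/2)/9)*324 = ((⅑)*(19/2))*324 = (19/18)*324 = 342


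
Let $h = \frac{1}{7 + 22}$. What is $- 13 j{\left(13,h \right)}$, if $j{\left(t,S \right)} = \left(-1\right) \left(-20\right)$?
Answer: $-260$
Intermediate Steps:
$h = \frac{1}{29} \approx 0.034483$
$j{\left(t,S \right)} = 20$
$- 13 j{\left(13,h \right)} = \left(-13\right) 20 = -260$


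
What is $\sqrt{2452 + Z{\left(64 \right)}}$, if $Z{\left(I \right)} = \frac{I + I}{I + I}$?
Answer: $\sqrt{2453} \approx 49.528$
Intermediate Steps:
$Z{\left(I \right)} = 1$ ($Z{\left(I \right)} = \frac{2 I}{2 I} = 2 I \frac{1}{2 I} = 1$)
$\sqrt{2452 + Z{\left(64 \right)}} = \sqrt{2452 + 1} = \sqrt{2453}$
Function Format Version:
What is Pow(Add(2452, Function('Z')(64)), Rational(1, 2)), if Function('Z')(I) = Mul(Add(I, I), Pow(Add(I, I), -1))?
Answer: Pow(2453, Rational(1, 2)) ≈ 49.528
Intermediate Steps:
Function('Z')(I) = 1 (Function('Z')(I) = Mul(Mul(2, I), Pow(Mul(2, I), -1)) = Mul(Mul(2, I), Mul(Rational(1, 2), Pow(I, -1))) = 1)
Pow(Add(2452, Function('Z')(64)), Rational(1, 2)) = Pow(Add(2452, 1), Rational(1, 2)) = Pow(2453, Rational(1, 2))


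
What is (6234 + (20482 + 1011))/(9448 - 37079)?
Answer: -27727/27631 ≈ -1.0035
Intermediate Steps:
(6234 + (20482 + 1011))/(9448 - 37079) = (6234 + 21493)/(-27631) = 27727*(-1/27631) = -27727/27631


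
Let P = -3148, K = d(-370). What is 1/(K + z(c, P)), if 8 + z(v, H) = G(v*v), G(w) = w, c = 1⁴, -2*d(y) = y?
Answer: 1/178 ≈ 0.0056180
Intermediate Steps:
d(y) = -y/2
K = 185 (K = -½*(-370) = 185)
c = 1
z(v, H) = -8 + v² (z(v, H) = -8 + v*v = -8 + v²)
1/(K + z(c, P)) = 1/(185 + (-8 + 1²)) = 1/(185 + (-8 + 1)) = 1/(185 - 7) = 1/178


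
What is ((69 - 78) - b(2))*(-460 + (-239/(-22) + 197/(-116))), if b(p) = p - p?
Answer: 5177385/1276 ≈ 4057.5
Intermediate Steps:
b(p) = 0
((69 - 78) - b(2))*(-460 + (-239/(-22) + 197/(-116))) = ((69 - 78) - 1*0)*(-460 + (-239/(-22) + 197/(-116))) = (-9 + 0)*(-460 + (-239*(-1/22) + 197*(-1/116))) = -9*(-460 + (239/22 - 197/116)) = -9*(-460 + 11695/1276) = -9*(-575265/1276) = 5177385/1276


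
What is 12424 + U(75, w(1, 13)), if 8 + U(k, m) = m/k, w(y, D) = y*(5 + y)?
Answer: 310402/25 ≈ 12416.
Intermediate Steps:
U(k, m) = -8 + m/k
12424 + U(75, w(1, 13)) = 12424 + (-8 + (1*(5 + 1))/75) = 12424 + (-8 + (1*6)*(1/75)) = 12424 + (-8 + 6*(1/75)) = 12424 + (-8 + 2/25) = 12424 - 198/25 = 310402/25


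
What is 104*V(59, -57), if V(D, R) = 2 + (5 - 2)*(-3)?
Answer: -728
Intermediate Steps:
V(D, R) = -7 (V(D, R) = 2 + 3*(-3) = 2 - 9 = -7)
104*V(59, -57) = 104*(-7) = -728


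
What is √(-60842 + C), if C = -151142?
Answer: 4*I*√13249 ≈ 460.42*I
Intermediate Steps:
√(-60842 + C) = √(-60842 - 151142) = √(-211984) = 4*I*√13249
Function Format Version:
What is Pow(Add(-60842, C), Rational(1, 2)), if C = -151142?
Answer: Mul(4, I, Pow(13249, Rational(1, 2))) ≈ Mul(460.42, I)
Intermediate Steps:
Pow(Add(-60842, C), Rational(1, 2)) = Pow(Add(-60842, -151142), Rational(1, 2)) = Pow(-211984, Rational(1, 2)) = Mul(4, I, Pow(13249, Rational(1, 2)))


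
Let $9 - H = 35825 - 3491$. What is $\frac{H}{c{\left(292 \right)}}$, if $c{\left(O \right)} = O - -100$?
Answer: $- \frac{32325}{392} \approx -82.462$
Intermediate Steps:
$c{\left(O \right)} = 100 + O$ ($c{\left(O \right)} = O + 100 = 100 + O$)
$H = -32325$ ($H = 9 - \left(35825 - 3491\right) = 9 - 32334 = -32325$)
$\frac{H}{c{\left(292 \right)}} = - \frac{32325}{100 + 292} = - \frac{32325}{392}$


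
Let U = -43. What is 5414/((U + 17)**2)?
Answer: 2707/338 ≈ 8.0089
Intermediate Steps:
5414/((U + 17)**2) = 5414/((-43 + 17)**2) = 5414/((-26)**2) = 5414/676 = 5414*(1/676) = 2707/338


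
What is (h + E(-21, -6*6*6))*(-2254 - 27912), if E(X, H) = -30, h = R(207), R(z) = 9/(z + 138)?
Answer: 103982202/115 ≈ 9.0419e+5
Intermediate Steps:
R(z) = 9/(138 + z)
h = 3/115 (h = 9/(138 + 207) = 9/345 = 9*(1/345) = 3/115 ≈ 0.026087)
(h + E(-21, -6*6*6))*(-2254 - 27912) = (3/115 - 30)*(-2254 - 27912) = -3447/115*(-30166) = 103982202/115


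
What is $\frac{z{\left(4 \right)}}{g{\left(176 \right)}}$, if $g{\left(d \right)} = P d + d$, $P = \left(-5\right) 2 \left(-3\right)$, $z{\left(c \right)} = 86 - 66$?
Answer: $\frac{5}{1364} \approx 0.0036657$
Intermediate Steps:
$z{\left(c \right)} = 20$
$P = 30$ ($P = \left(-10\right) \left(-3\right) = 30$)
$g{\left(d \right)} = 31 d$ ($g{\left(d \right)} = 30 d + d = 31 d$)
$\frac{z{\left(4 \right)}}{g{\left(176 \right)}} = \frac{20}{31 \cdot 176} = \frac{20}{5456} = 20 \cdot \frac{1}{5456} = \frac{5}{1364}$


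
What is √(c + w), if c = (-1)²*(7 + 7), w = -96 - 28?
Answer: I*√110 ≈ 10.488*I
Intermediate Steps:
w = -124
c = 14 (c = 1*14 = 14)
√(c + w) = √(14 - 124) = √(-110) = I*√110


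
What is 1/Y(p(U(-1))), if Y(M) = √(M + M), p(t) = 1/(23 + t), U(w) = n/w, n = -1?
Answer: 2*√3 ≈ 3.4641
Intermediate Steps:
U(w) = -1/w
Y(M) = √2*√M (Y(M) = √(2*M) = √2*√M)
1/Y(p(U(-1))) = 1/(√2*√(1/(23 - 1/(-1)))) = 1/(√2*√(1/(23 - 1*(-1)))) = 1/(√2*√(1/(23 + 1))) = 1/(√2*√(1/24)) = 1/(√2*(√6/12)) = 1/(√3/6) = 2*√3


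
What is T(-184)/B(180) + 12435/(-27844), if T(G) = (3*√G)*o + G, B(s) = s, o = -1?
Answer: -1840399/1252980 - I*√46/30 ≈ -1.4688 - 0.22608*I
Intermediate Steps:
T(G) = G - 3*√G (T(G) = (3*√G)*(-1) + G = -3*√G + G = G - 3*√G)
T(-184)/B(180) + 12435/(-27844) = (-184 - 6*I*√46)/180 + 12435/(-27844) = (-184 - 6*I*√46)*(1/180) + 12435*(-1/27844) = (-184 - 6*I*√46)*(1/180) - 12435/27844 = (-46/45 - I*√46/30) - 12435/27844 = -1840399/1252980 - I*√46/30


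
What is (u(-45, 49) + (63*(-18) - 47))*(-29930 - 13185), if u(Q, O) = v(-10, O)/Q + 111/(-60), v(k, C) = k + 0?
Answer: 1835603879/36 ≈ 5.0989e+7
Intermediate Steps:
v(k, C) = k
u(Q, O) = -37/20 - 10/Q (u(Q, O) = -10/Q + 111/(-60) = -10/Q + 111*(-1/60) = -10/Q - 37/20 = -37/20 - 10/Q)
(u(-45, 49) + (63*(-18) - 47))*(-29930 - 13185) = ((-37/20 - 10/(-45)) + (63*(-18) - 47))*(-29930 - 13185) = ((-37/20 - 10*(-1/45)) + (-1134 - 47))*(-43115) = ((-37/20 + 2/9) - 1181)*(-43115) = (-293/180 - 1181)*(-43115) = -212873/180*(-43115) = 1835603879/36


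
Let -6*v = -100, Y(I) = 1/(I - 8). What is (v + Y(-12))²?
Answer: 994009/3600 ≈ 276.11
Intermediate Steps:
Y(I) = 1/(-8 + I)
v = 50/3 (v = -⅙*(-100) = 50/3 ≈ 16.667)
(v + Y(-12))² = (50/3 + 1/(-8 - 12))² = (50/3 + 1/(-20))² = (50/3 - 1/20)² = (997/60)² = 994009/3600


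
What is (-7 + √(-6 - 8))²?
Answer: (7 - I*√14)² ≈ 35.0 - 52.383*I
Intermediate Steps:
(-7 + √(-6 - 8))² = (-7 + √(-14))² = (-7 + I*√14)²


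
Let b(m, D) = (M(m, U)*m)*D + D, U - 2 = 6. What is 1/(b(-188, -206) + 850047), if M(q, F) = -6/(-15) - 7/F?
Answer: 5/4157226 ≈ 1.2027e-6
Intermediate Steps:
U = 8 (U = 2 + 6 = 8)
M(q, F) = 2/5 - 7/F (M(q, F) = -6*(-1/15) - 7/F = 2/5 - 7/F)
b(m, D) = D - 19*D*m/40 (b(m, D) = ((2/5 - 7/8)*m)*D + D = (-19*m/40)*D + D = -19*D*m/40 + D = D - 19*D*m/40)
1/(b(-188, -206) + 850047) = 1/((1/40)*(-206)*(40 - 19*(-188)) + 850047) = 1/((1/40)*(-206)*(40 + 3572) + 850047) = 1/((1/40)*(-206)*3612 + 850047) = 1/(-93009/5 + 850047) = 1/(4157226/5) = 5/4157226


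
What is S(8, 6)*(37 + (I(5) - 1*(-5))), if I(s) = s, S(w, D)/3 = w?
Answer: 1128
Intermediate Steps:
S(w, D) = 3*w
S(8, 6)*(37 + (I(5) - 1*(-5))) = (3*8)*(37 + (5 - 1*(-5))) = 24*(37 + (5 + 5)) = 24*(37 + 10) = 24*47 = 1128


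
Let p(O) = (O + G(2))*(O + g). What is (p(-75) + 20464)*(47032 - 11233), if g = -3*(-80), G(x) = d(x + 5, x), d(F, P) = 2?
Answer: 301391781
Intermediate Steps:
G(x) = 2
g = 240
p(O) = (2 + O)*(240 + O) (p(O) = (O + 2)*(O + 240) = (2 + O)*(240 + O))
(p(-75) + 20464)*(47032 - 11233) = ((480 + (-75)² + 242*(-75)) + 20464)*(47032 - 11233) = ((480 + 5625 - 18150) + 20464)*35799 = (-12045 + 20464)*35799 = 8419*35799 = 301391781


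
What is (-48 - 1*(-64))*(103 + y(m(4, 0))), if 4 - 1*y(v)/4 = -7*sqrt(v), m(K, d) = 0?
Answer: 1904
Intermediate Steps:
y(v) = 16 + 28*sqrt(v) (y(v) = 16 - (-28)*sqrt(v) = 16 + 28*sqrt(v))
(-48 - 1*(-64))*(103 + y(m(4, 0))) = (-48 - 1*(-64))*(103 + (16 + 28*sqrt(0))) = (-48 + 64)*(103 + (16 + 28*0)) = 16*(103 + (16 + 0)) = 16*(103 + 16) = 16*119 = 1904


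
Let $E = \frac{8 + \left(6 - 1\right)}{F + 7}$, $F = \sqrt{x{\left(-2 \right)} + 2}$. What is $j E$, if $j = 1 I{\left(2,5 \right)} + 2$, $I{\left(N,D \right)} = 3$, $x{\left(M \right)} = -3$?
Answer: $\frac{91}{10} - \frac{13 i}{10} \approx 9.1 - 1.3 i$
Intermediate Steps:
$F = i$ ($F = \sqrt{-3 + 2} = \sqrt{-1} = i \approx 1.0 i$)
$j = 5$ ($j = 1 \cdot 3 + 2 = 3 + 2 = 5$)
$E = \frac{13 \left(7 - i\right)}{50}$ ($E = \frac{8 + \left(6 - 1\right)}{i + 7} = \frac{8 + \left(6 - 1\right)}{7 + i} = \left(8 + 5\right) \frac{7 - i}{50} = 13 \frac{7 - i}{50} = \frac{13 \left(7 - i\right)}{50} \approx 1.82 - 0.26 i$)
$j E = 5 \left(\frac{91}{50} - \frac{13 i}{50}\right) = \frac{91}{10} - \frac{13 i}{10}$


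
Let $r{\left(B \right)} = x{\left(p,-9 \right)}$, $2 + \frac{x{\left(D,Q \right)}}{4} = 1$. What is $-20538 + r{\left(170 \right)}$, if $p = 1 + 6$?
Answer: $-20542$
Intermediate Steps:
$p = 7$
$x{\left(D,Q \right)} = -4$ ($x{\left(D,Q \right)} = -8 + 4 \cdot 1 = -8 + 4 = -4$)
$r{\left(B \right)} = -4$
$-20538 + r{\left(170 \right)} = -20538 - 4 = -20542$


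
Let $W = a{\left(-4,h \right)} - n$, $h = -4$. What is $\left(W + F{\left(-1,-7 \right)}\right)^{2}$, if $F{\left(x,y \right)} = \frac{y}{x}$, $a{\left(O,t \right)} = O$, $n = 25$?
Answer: $484$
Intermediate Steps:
$W = -29$ ($W = -4 - 25 = -29$)
$\left(W + F{\left(-1,-7 \right)}\right)^{2} = \left(-29 - \frac{7}{-1}\right)^{2} = \left(-29 - -7\right)^{2} = \left(-29 + 7\right)^{2} = \left(-22\right)^{2} = 484$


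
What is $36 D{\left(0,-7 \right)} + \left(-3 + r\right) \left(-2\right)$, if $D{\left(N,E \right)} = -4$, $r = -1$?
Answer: $-136$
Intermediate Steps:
$36 D{\left(0,-7 \right)} + \left(-3 + r\right) \left(-2\right) = 36 \left(-4\right) + \left(-3 - 1\right) \left(-2\right) = -144 - -8 = -144 + 8 = -136$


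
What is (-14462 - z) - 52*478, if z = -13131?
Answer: -26187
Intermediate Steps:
(-14462 - z) - 52*478 = (-14462 - 1*(-13131)) - 52*478 = (-14462 + 13131) - 24856 = -1331 - 24856 = -26187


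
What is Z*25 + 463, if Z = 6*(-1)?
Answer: 313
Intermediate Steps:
Z = -6
Z*25 + 463 = -6*25 + 463 = -150 + 463 = 313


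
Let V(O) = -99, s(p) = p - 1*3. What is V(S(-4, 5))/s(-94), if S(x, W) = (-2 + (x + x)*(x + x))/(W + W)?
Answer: 99/97 ≈ 1.0206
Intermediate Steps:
s(p) = -3 + p (s(p) = p - 3 = -3 + p)
S(x, W) = (-2 + 4*x²)/(2*W) (S(x, W) = (-2 + (2*x)*(2*x))/((2*W)) = (-2 + 4*x²)*(1/(2*W)) = (-2 + 4*x²)/(2*W))
V(S(-4, 5))/s(-94) = -99/(-3 - 94) = -99/(-97) = -99*(-1/97) = 99/97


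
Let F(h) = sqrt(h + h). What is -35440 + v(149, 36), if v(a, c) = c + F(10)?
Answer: -35404 + 2*sqrt(5) ≈ -35400.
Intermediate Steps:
F(h) = sqrt(2)*sqrt(h) (F(h) = sqrt(2*h) = sqrt(2)*sqrt(h))
v(a, c) = c + 2*sqrt(5) (v(a, c) = c + sqrt(2)*sqrt(10) = c + 2*sqrt(5))
-35440 + v(149, 36) = -35440 + (36 + 2*sqrt(5)) = -35404 + 2*sqrt(5)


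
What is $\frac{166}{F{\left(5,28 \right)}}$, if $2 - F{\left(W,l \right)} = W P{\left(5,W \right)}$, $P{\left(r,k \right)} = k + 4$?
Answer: $- \frac{166}{43} \approx -3.8605$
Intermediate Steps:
$P{\left(r,k \right)} = 4 + k$
$F{\left(W,l \right)} = 2 - W \left(4 + W\right)$
$\frac{166}{F{\left(5,28 \right)}} = \frac{166}{2 - 5 \left(4 + 5\right)} = \frac{166}{2 - 5 \cdot 9} = \frac{166}{2 - 45} = \frac{166}{-43} = 166 \left(- \frac{1}{43}\right) = - \frac{166}{43}$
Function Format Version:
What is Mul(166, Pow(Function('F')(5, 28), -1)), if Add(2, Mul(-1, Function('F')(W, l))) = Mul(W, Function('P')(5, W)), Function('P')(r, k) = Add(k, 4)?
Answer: Rational(-166, 43) ≈ -3.8605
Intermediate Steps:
Function('P')(r, k) = Add(4, k)
Function('F')(W, l) = Add(2, Mul(-1, W, Add(4, W))) (Function('F')(W, l) = Add(2, Mul(-1, Mul(W, Add(4, W)))) = Add(2, Mul(-1, W, Add(4, W))))
Mul(166, Pow(Function('F')(5, 28), -1)) = Mul(166, Pow(Add(2, Mul(-1, 5, Add(4, 5))), -1)) = Mul(166, Pow(Add(2, Mul(-1, 5, 9)), -1)) = Mul(166, Pow(Add(2, -45), -1)) = Mul(166, Pow(-43, -1)) = Mul(166, Rational(-1, 43)) = Rational(-166, 43)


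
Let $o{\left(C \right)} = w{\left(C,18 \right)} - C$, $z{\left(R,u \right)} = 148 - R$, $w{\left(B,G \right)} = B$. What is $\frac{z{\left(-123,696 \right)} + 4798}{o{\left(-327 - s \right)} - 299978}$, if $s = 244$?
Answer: $- \frac{5069}{299978} \approx -0.016898$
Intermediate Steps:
$o{\left(C \right)} = 0$ ($o{\left(C \right)} = C - C = 0$)
$\frac{z{\left(-123,696 \right)} + 4798}{o{\left(-327 - s \right)} - 299978} = \frac{\left(148 - -123\right) + 4798}{0 - 299978} = \frac{\left(148 + 123\right) + 4798}{-299978} = \left(271 + 4798\right) \left(- \frac{1}{299978}\right) = 5069 \left(- \frac{1}{299978}\right) = - \frac{5069}{299978}$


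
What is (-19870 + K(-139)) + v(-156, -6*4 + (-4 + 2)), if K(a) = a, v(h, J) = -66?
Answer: -20075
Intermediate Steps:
(-19870 + K(-139)) + v(-156, -6*4 + (-4 + 2)) = (-19870 - 139) - 66 = -20009 - 66 = -20075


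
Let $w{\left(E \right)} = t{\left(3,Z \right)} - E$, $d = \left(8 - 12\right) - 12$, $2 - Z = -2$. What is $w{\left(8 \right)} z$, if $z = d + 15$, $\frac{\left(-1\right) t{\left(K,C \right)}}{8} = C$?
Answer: $40$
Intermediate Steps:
$Z = 4$ ($Z = 2 - -2 = 2 + 2 = 4$)
$t{\left(K,C \right)} = - 8 C$
$d = -16$ ($d = -4 - 12 = -16$)
$w{\left(E \right)} = -32 - E$ ($w{\left(E \right)} = \left(-8\right) 4 - E = -32 - E$)
$z = -1$ ($z = -16 + 15 = -1$)
$w{\left(8 \right)} z = \left(-32 - 8\right) \left(-1\right) = \left(-40\right) \left(-1\right) = 40$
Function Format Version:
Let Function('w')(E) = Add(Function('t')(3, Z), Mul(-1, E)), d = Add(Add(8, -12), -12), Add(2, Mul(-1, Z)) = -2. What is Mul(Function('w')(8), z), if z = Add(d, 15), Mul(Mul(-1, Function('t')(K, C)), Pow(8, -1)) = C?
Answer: 40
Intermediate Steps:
Z = 4 (Z = Add(2, Mul(-1, -2)) = Add(2, 2) = 4)
Function('t')(K, C) = Mul(-8, C)
d = -16 (d = Add(-4, -12) = -16)
Function('w')(E) = Add(-32, Mul(-1, E)) (Function('w')(E) = Add(Mul(-8, 4), Mul(-1, E)) = Add(-32, Mul(-1, E)))
z = -1 (z = Add(-16, 15) = -1)
Mul(Function('w')(8), z) = Mul(Add(-32, Mul(-1, 8)), -1) = Mul(Add(-32, -8), -1) = Mul(-40, -1) = 40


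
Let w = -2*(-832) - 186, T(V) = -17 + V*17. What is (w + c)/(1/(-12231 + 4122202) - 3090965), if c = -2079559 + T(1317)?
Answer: 8448904374439/12703776512014 ≈ 0.66507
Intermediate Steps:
T(V) = -17 + 17*V
w = 1478 (w = 1664 - 186 = 1478)
c = -2057187 (c = -2079559 + (-17 + 17*1317) = -2079559 + (-17 + 22389) = -2079559 + 22372 = -2057187)
(w + c)/(1/(-12231 + 4122202) - 3090965) = (1478 - 2057187)/(1/(-12231 + 4122202) - 3090965) = -2055709/(1/4109971 - 3090965) = -2055709/(-12703776512014/4109971) = -2055709*(-4109971/12703776512014) = 8448904374439/12703776512014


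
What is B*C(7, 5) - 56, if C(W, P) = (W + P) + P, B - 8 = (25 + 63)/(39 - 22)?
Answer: 168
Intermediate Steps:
B = 224/17 (B = 8 + (25 + 63)/(39 - 22) = 8 + 88/17 = 224/17 ≈ 13.176)
C(W, P) = W + 2*P (C(W, P) = (P + W) + P = W + 2*P)
B*C(7, 5) - 56 = 224*(7 + 2*5)/17 - 56 = 224*(7 + 10)/17 - 56 = (224/17)*17 - 56 = 224 - 56 = 168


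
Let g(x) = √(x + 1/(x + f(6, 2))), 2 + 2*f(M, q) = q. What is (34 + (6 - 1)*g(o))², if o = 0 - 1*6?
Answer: 6011/6 + 170*I*√222/3 ≈ 1001.8 + 844.31*I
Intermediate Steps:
f(M, q) = -1 + q/2
o = -6 (o = 0 - 6 = -6)
g(x) = √(x + 1/x) (g(x) = √(x + 1/(x + (-1 + (½)*2))) = √(x + 1/(x + (-1 + 1))) = √(x + 1/(x + 0)) = √(x + 1/x))
(34 + (6 - 1)*g(o))² = (34 + (6 - 1)*√(-6 + 1/(-6)))² = (34 + 5*√(-6 - ⅙))² = (34 + 5*√(-37/6))² = (34 + 5*(I*√222/6))² = (34 + 5*I*√222/6)²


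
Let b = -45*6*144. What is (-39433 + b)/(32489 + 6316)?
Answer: -78313/38805 ≈ -2.0181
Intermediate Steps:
b = -38880 (b = -270*144 = -38880)
(-39433 + b)/(32489 + 6316) = (-39433 - 38880)/(32489 + 6316) = -78313/38805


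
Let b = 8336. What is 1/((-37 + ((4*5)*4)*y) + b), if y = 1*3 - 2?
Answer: 1/8379 ≈ 0.00011935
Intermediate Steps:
y = 1 (y = 3 - 2 = 1)
1/((-37 + ((4*5)*4)*y) + b) = 1/((-37 + ((4*5)*4)*1) + 8336) = 1/((-37 + (20*4)*1) + 8336) = 1/((-37 + 80*1) + 8336) = 1/((-37 + 80) + 8336) = 1/(43 + 8336) = 1/8379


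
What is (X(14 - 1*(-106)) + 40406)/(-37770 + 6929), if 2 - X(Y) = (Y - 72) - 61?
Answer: -40421/30841 ≈ -1.3106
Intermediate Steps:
X(Y) = 135 - Y (X(Y) = 2 - ((Y - 72) - 61) = 2 - ((-72 + Y) - 61) = 2 - (-133 + Y) = 2 + (133 - Y) = 135 - Y)
(X(14 - 1*(-106)) + 40406)/(-37770 + 6929) = ((135 - (14 - 1*(-106))) + 40406)/(-37770 + 6929) = ((135 - (14 + 106)) + 40406)/(-30841) = ((135 - 1*120) + 40406)*(-1/30841) = ((135 - 120) + 40406)*(-1/30841) = (15 + 40406)*(-1/30841) = 40421*(-1/30841) = -40421/30841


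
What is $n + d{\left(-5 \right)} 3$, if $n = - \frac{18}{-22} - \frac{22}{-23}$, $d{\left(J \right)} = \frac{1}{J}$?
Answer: $\frac{1486}{1265} \approx 1.1747$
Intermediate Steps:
$n = \frac{449}{253}$ ($n = \left(-18\right) \left(- \frac{1}{22}\right) - - \frac{22}{23} = \frac{9}{11} + \frac{22}{23} = \frac{449}{253} \approx 1.7747$)
$n + d{\left(-5 \right)} 3 = \frac{449}{253} + \frac{1}{-5} \cdot 3 = \frac{449}{253} - \frac{3}{5} = \frac{1486}{1265}$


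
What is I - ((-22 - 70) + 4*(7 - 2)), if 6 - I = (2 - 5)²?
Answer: 69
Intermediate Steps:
I = -3 (I = 6 - (2 - 5)² = 6 - 1*(-3)² = 6 - 1*9 = 6 - 9 = -3)
I - ((-22 - 70) + 4*(7 - 2)) = -3 - ((-22 - 70) + 4*(7 - 2)) = -3 - (-92 + 4*5) = -3 - (-92 + 20) = -3 - 1*(-72) = -3 + 72 = 69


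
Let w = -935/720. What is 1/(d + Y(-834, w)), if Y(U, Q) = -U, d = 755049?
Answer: 1/755883 ≈ 1.3230e-6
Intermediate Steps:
w = -187/144 (w = -935*1/720 = -187/144 ≈ -1.2986)
1/(d + Y(-834, w)) = 1/(755049 - 1*(-834)) = 1/(755049 + 834) = 1/755883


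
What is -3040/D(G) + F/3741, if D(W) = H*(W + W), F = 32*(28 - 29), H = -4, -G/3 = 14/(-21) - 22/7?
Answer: 497425/14964 ≈ 33.241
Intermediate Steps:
G = 80/7 (G = -3*(14/(-21) - 22/7) = -3*(14*(-1/21) - 22*⅐) = -3*(-⅔ - 22/7) = -3*(-80/21) = 80/7 ≈ 11.429)
F = -32 (F = 32*(-1) = -32)
D(W) = -8*W (D(W) = -4*(W + W) = -8*W)
-3040/D(G) + F/3741 = -3040/((-8*80/7)) - 32/3741 = -3040/(-640/7) - 32*1/3741 = -3040*(-7/640) - 32/3741 = 133/4 - 32/3741 = 497425/14964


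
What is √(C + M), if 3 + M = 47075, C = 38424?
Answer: 2*√21374 ≈ 292.40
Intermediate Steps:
M = 47072 (M = -3 + 47075 = 47072)
√(C + M) = √(38424 + 47072) = √85496 = 2*√21374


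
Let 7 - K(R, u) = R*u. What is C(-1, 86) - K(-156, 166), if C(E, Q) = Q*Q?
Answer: -18507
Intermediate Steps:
C(E, Q) = Q²
K(R, u) = 7 - R*u
C(-1, 86) - K(-156, 166) = 86² - (7 - 1*(-156)*166) = 7396 - (7 + 25896) = 7396 - 1*25903 = 7396 - 25903 = -18507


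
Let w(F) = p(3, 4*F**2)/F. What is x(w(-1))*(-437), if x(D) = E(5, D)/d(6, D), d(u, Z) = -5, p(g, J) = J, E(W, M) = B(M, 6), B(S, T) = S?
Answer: -1748/5 ≈ -349.60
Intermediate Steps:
E(W, M) = M
w(F) = 4*F (w(F) = (4*F**2)/F = 4*F)
x(D) = -D/5 (x(D) = D/(-5) = D*(-1/5) = -D/5)
x(w(-1))*(-437) = -4*(-1)/5*(-437) = -1/5*(-4)*(-437) = (4/5)*(-437) = -1748/5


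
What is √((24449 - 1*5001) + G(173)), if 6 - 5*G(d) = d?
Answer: √485365/5 ≈ 139.34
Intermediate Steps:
G(d) = 6/5 - d/5
√((24449 - 1*5001) + G(173)) = √((24449 - 1*5001) + (6/5 - ⅕*173)) = √((24449 - 5001) + (6/5 - 173/5)) = √(19448 - 167/5) = √(97073/5) = √485365/5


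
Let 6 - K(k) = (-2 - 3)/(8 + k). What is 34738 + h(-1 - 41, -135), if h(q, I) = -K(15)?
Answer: 798831/23 ≈ 34732.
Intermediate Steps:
K(k) = 6 + 5/(8 + k) (K(k) = 6 - (-2 - 3)/(8 + k) = 6 - (-5)/(8 + k) = 6 + 5/(8 + k))
h(q, I) = -143/23 (h(q, I) = -(53 + 6*15)/(8 + 15) = -(53 + 90)/23 = -143/23)
34738 + h(-1 - 41, -135) = 34738 - 143/23 = 798831/23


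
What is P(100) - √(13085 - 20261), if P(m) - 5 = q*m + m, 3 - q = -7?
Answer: 1105 - 2*I*√1794 ≈ 1105.0 - 84.711*I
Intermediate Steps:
q = 10 (q = 3 - 1*(-7) = 3 + 7 = 10)
P(m) = 5 + 11*m (P(m) = 5 + (10*m + m) = 5 + 11*m)
P(100) - √(13085 - 20261) = (5 + 11*100) - √(13085 - 20261) = (5 + 1100) - √(-7176) = 1105 - 2*I*√1794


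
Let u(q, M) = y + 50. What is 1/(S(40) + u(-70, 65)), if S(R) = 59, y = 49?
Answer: 1/158 ≈ 0.0063291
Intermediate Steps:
u(q, M) = 99 (u(q, M) = 49 + 50 = 99)
1/(S(40) + u(-70, 65)) = 1/(59 + 99) = 1/158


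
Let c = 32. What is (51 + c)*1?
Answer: 83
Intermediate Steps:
(51 + c)*1 = (51 + 32)*1 = 83*1 = 83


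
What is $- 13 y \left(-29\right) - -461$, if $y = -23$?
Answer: $-8210$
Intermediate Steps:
$- 13 y \left(-29\right) - -461 = \left(-13\right) \left(-23\right) \left(-29\right) - -461 = 299 \left(-29\right) + 461 = -8671 + 461 = -8210$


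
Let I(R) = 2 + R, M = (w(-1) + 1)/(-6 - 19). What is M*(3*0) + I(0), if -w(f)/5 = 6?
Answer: 2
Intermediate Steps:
w(f) = -30 (w(f) = -5*6 = -30)
M = 29/25 (M = (-30 + 1)/(-6 - 19) = -29/(-25) = -29*(-1/25) = 29/25 ≈ 1.1600)
M*(3*0) + I(0) = 29*(3*0)/25 + (2 + 0) = (29/25)*0 + 2 = 0 + 2 = 2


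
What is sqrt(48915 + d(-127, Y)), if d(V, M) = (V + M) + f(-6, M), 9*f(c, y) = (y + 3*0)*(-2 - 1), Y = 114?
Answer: 4*sqrt(3054) ≈ 221.05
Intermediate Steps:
f(c, y) = -y/3 (f(c, y) = ((y + 3*0)*(-2 - 1))/9 = ((y + 0)*(-3))/9 = (y*(-3))/9 = (-3*y)/9 = -y/3)
d(V, M) = V + 2*M/3 (d(V, M) = (V + M) - M/3 = (M + V) - M/3 = V + 2*M/3)
sqrt(48915 + d(-127, Y)) = sqrt(48915 + (-127 + (2/3)*114)) = sqrt(48915 + (-127 + 76)) = sqrt(48915 - 51) = sqrt(48864) = 4*sqrt(3054)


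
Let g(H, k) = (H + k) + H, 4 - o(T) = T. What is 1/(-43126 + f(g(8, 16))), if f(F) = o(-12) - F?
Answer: -1/43142 ≈ -2.3179e-5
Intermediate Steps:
o(T) = 4 - T
g(H, k) = k + 2*H
f(F) = 16 - F (f(F) = (4 - 1*(-12)) - F = (4 + 12) - F = 16 - F)
1/(-43126 + f(g(8, 16))) = 1/(-43126 + (16 - (16 + 2*8))) = 1/(-43126 + (16 - (16 + 16))) = 1/(-43126 + (16 - 1*32)) = 1/(-43126 + (16 - 32)) = 1/(-43126 - 16) = 1/(-43142) = -1/43142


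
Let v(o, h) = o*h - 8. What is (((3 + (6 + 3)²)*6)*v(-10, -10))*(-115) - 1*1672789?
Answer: -7005109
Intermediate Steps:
v(o, h) = -8 + h*o (v(o, h) = h*o - 8 = -8 + h*o)
(((3 + (6 + 3)²)*6)*v(-10, -10))*(-115) - 1*1672789 = (((3 + (6 + 3)²)*6)*(-8 - 10*(-10)))*(-115) - 1*1672789 = (((3 + 9²)*6)*(-8 + 100))*(-115) - 1672789 = (((3 + 81)*6)*92)*(-115) - 1672789 = ((84*6)*92)*(-115) - 1672789 = (504*92)*(-115) - 1672789 = 46368*(-115) - 1672789 = -5332320 - 1672789 = -7005109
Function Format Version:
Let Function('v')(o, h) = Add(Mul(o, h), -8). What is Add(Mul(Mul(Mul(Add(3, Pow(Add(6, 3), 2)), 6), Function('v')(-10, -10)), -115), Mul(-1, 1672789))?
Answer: -7005109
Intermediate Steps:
Function('v')(o, h) = Add(-8, Mul(h, o)) (Function('v')(o, h) = Add(Mul(h, o), -8) = Add(-8, Mul(h, o)))
Add(Mul(Mul(Mul(Add(3, Pow(Add(6, 3), 2)), 6), Function('v')(-10, -10)), -115), Mul(-1, 1672789)) = Add(Mul(Mul(Mul(Add(3, Pow(Add(6, 3), 2)), 6), Add(-8, Mul(-10, -10))), -115), Mul(-1, 1672789)) = Add(Mul(Mul(Mul(Add(3, Pow(9, 2)), 6), Add(-8, 100)), -115), -1672789) = Add(Mul(Mul(Mul(Add(3, 81), 6), 92), -115), -1672789) = Add(Mul(Mul(Mul(84, 6), 92), -115), -1672789) = Add(Mul(Mul(504, 92), -115), -1672789) = Add(Mul(46368, -115), -1672789) = Add(-5332320, -1672789) = -7005109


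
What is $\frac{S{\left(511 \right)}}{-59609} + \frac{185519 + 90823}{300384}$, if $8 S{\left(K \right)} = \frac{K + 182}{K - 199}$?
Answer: $\frac{12978244207}{14107434432} \approx 0.91996$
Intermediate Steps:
$S{\left(K \right)} = \frac{182 + K}{8 \left(-199 + K\right)}$ ($S{\left(K \right)} = \frac{\left(K + 182\right) \frac{1}{K - 199}}{8} = \frac{\left(182 + K\right) \frac{1}{-199 + K}}{8} = \frac{\frac{1}{-199 + K} \left(182 + K\right)}{8} = \frac{182 + K}{8 \left(-199 + K\right)}$)
$\frac{S{\left(511 \right)}}{-59609} + \frac{185519 + 90823}{300384} = \frac{\frac{1}{8} \frac{1}{-199 + 511} \left(182 + 511\right)}{-59609} + \frac{185519 + 90823}{300384} = \frac{1}{8} \cdot \frac{1}{312} \cdot 693 \left(- \frac{1}{59609}\right) + 276342 \cdot \frac{1}{300384} = \frac{1}{8} \cdot \frac{1}{312} \cdot 693 \left(- \frac{1}{59609}\right) + \frac{46057}{50064} = \frac{231}{832} \left(- \frac{1}{59609}\right) + \frac{46057}{50064} = - \frac{21}{4508608} + \frac{46057}{50064} = \frac{12978244207}{14107434432}$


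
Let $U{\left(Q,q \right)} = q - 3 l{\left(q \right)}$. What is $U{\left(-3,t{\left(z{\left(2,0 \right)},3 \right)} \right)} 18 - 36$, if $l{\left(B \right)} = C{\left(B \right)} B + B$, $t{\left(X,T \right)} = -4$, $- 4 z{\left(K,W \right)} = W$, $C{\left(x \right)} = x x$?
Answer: $3564$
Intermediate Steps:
$C{\left(x \right)} = x^{2}$
$z{\left(K,W \right)} = - \frac{W}{4}$
$l{\left(B \right)} = B + B^{3}$ ($l{\left(B \right)} = B^{2} B + B = B^{3} + B = B + B^{3}$)
$U{\left(Q,q \right)} = - 3 q^{3} - 2 q$ ($U{\left(Q,q \right)} = q - 3 \left(q + q^{3}\right) = q - \left(3 q + 3 q^{3}\right) = - 3 q^{3} - 2 q$)
$U{\left(-3,t{\left(z{\left(2,0 \right)},3 \right)} \right)} 18 - 36 = - 4 \left(-2 - 3 \left(-4\right)^{2}\right) 18 - 36 = - 4 \left(-2 - 48\right) 18 - 36 = \left(-4\right) \left(-50\right) 18 - 36 = 200 \cdot 18 - 36 = 3600 - 36 = 3564$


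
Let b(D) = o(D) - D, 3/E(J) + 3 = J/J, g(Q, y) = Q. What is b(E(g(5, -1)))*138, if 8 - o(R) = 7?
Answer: 345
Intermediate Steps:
E(J) = -3/2 (E(J) = 3/(-3 + J/J) = 3/(-3 + 1) = 3/(-2) = 3*(-½) = -3/2)
o(R) = 1 (o(R) = 8 - 1*7 = 8 - 7 = 1)
b(D) = 1 - D
b(E(g(5, -1)))*138 = (1 - 1*(-3/2))*138 = (1 + 3/2)*138 = (5/2)*138 = 345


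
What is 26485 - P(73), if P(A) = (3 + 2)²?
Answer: 26460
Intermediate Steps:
P(A) = 25 (P(A) = 5² = 25)
26485 - P(73) = 26485 - 1*25 = 26485 - 25 = 26460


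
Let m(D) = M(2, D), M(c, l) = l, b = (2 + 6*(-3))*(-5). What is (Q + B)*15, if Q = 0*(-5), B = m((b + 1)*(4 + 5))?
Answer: 10935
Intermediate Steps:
b = 80 (b = (2 - 18)*(-5) = -16*(-5) = 80)
m(D) = D
B = 729 (B = (80 + 1)*(4 + 5) = 81*9 = 729)
Q = 0
(Q + B)*15 = (0 + 729)*15 = 729*15 = 10935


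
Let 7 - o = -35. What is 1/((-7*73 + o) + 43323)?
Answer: 1/42854 ≈ 2.3335e-5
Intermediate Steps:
o = 42 (o = 7 - 1*(-35) = 7 + 35 = 42)
1/((-7*73 + o) + 43323) = 1/((-7*73 + 42) + 43323) = 1/((-511 + 42) + 43323) = 1/(-469 + 43323) = 1/42854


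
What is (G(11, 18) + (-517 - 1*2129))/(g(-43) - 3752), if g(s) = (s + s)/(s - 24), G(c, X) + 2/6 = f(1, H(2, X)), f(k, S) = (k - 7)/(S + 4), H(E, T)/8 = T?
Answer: 39362165/55788156 ≈ 0.70556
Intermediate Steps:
H(E, T) = 8*T
f(k, S) = (-7 + k)/(4 + S)
G(c, X) = -⅓ - 6/(4 + 8*X) (G(c, X) = -⅓ + (-7 + 1)/(4 + 8*X) = -⅓ - 6/(4 + 8*X))
g(s) = 2*s/(-24 + s) (g(s) = (2*s)/(-24 + s) = 2*s/(-24 + s))
(G(11, 18) + (-517 - 1*2129))/(g(-43) - 3752) = ((-11 - 4*18)/(6*(1 + 2*18)) + (-517 - 1*2129))/(2*(-43)/(-24 - 43) - 3752) = ((-11 - 72)/(6*(1 + 36)) + (-517 - 2129))/(2*(-43)/(-67) - 3752) = ((⅙)*(-83)/37 - 2646)/(2*(-43)*(-1/67) - 3752) = ((⅙)*(1/37)*(-83) - 2646)/(86/67 - 3752) = (-83/222 - 2646)/(-251298/67) = -587495/222*(-67/251298) = 39362165/55788156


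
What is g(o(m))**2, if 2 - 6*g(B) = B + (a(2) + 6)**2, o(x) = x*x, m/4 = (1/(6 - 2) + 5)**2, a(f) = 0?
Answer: 38034750625/9216 ≈ 4.1270e+6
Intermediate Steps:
m = 441/4 (m = 4*(1/(6 - 2) + 5)**2 = 4*(1/4 + 5)**2 = 4*(21/4)**2 = 4*(441/16) = 441/4 ≈ 110.25)
o(x) = x**2
g(B) = -17/3 - B/6 (g(B) = 1/3 - (B + (0 + 6)**2)/6 = 1/3 - (B + 6**2)/6 = 1/3 - (B + 36)/6 = 1/3 - (36 + B)/6 = 1/3 + (-6 - B/6) = -17/3 - B/6)
g(o(m))**2 = (-17/3 - (441/4)**2/6)**2 = (-17/3 - 1/6*194481/16)**2 = (-17/3 - 64827/32)**2 = (-195025/96)**2 = 38034750625/9216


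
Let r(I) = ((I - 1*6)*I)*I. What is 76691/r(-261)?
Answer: -76691/18188307 ≈ -0.0042165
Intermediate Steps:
r(I) = I²*(-6 + I) (r(I) = ((I - 6)*I)*I = ((-6 + I)*I)*I = (I*(-6 + I))*I = I²*(-6 + I))
76691/r(-261) = 76691/(((-261)²*(-6 - 261))) = 76691/((68121*(-267))) = 76691/(-18188307) = 76691*(-1/18188307) = -76691/18188307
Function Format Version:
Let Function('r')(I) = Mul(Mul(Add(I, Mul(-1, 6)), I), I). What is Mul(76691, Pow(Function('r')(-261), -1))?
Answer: Rational(-76691, 18188307) ≈ -0.0042165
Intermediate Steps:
Function('r')(I) = Mul(Pow(I, 2), Add(-6, I)) (Function('r')(I) = Mul(Mul(Add(I, -6), I), I) = Mul(Mul(Add(-6, I), I), I) = Mul(Mul(I, Add(-6, I)), I) = Mul(Pow(I, 2), Add(-6, I)))
Mul(76691, Pow(Function('r')(-261), -1)) = Mul(76691, Pow(Mul(Pow(-261, 2), Add(-6, -261)), -1)) = Mul(76691, Pow(Mul(68121, -267), -1)) = Mul(76691, Pow(-18188307, -1)) = Mul(76691, Rational(-1, 18188307)) = Rational(-76691, 18188307)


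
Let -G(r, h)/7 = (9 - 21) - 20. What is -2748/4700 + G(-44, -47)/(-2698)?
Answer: -1058363/1585075 ≈ -0.66771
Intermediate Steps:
G(r, h) = 224 (G(r, h) = -7*((9 - 21) - 20) = -7*(-12 - 20) = -7*(-32) = 224)
-2748/4700 + G(-44, -47)/(-2698) = -2748/4700 + 224/(-2698) = -2748*1/4700 + 224*(-1/2698) = -687/1175 - 112/1349 = -1058363/1585075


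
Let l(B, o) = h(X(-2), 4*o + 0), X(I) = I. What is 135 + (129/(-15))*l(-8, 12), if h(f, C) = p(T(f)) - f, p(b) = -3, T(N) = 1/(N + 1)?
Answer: 718/5 ≈ 143.60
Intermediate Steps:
T(N) = 1/(1 + N)
h(f, C) = -3 - f
l(B, o) = -1 (l(B, o) = -3 - 1*(-2) = -3 + 2 = -1)
135 + (129/(-15))*l(-8, 12) = 135 + (129/(-15))*(-1) = 135 + (129*(-1/15))*(-1) = 135 - 43/5*(-1) = 135 + 43/5 = 718/5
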